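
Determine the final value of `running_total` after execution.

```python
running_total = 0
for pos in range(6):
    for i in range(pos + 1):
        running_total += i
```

Let's trace through this code step by step.

Initialize: running_total = 0
Entering loop: for pos in range(6):

After execution: running_total = 35
35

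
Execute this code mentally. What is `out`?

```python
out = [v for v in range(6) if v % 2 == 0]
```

Let's trace through this code step by step.

Initialize: out = [v for v in range(6) if v % 2 == 0]

After execution: out = [0, 2, 4]
[0, 2, 4]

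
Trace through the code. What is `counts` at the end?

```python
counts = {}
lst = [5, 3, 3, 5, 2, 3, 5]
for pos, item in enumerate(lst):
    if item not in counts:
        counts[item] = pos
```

Let's trace through this code step by step.

Initialize: counts = {}
Initialize: lst = [5, 3, 3, 5, 2, 3, 5]
Entering loop: for pos, item in enumerate(lst):

After execution: counts = {5: 0, 3: 1, 2: 4}
{5: 0, 3: 1, 2: 4}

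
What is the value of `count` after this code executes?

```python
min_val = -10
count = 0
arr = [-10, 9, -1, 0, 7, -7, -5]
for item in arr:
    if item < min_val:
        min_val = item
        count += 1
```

Let's trace through this code step by step.

Initialize: min_val = -10
Initialize: count = 0
Initialize: arr = [-10, 9, -1, 0, 7, -7, -5]
Entering loop: for item in arr:

After execution: count = 0
0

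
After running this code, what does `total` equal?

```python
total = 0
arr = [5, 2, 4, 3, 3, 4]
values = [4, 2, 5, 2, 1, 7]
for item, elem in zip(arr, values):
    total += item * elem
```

Let's trace through this code step by step.

Initialize: total = 0
Initialize: arr = [5, 2, 4, 3, 3, 4]
Initialize: values = [4, 2, 5, 2, 1, 7]
Entering loop: for item, elem in zip(arr, values):

After execution: total = 81
81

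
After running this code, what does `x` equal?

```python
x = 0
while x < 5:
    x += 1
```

Let's trace through this code step by step.

Initialize: x = 0
Entering loop: while x < 5:

After execution: x = 5
5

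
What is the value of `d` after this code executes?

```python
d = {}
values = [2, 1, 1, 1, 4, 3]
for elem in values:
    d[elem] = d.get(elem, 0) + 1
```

Let's trace through this code step by step.

Initialize: d = {}
Initialize: values = [2, 1, 1, 1, 4, 3]
Entering loop: for elem in values:

After execution: d = {2: 1, 1: 3, 4: 1, 3: 1}
{2: 1, 1: 3, 4: 1, 3: 1}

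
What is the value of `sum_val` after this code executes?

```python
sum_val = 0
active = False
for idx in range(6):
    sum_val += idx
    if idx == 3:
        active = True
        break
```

Let's trace through this code step by step.

Initialize: sum_val = 0
Initialize: active = False
Entering loop: for idx in range(6):

After execution: sum_val = 6
6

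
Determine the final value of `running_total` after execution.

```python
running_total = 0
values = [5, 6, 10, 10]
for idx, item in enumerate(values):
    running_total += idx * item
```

Let's trace through this code step by step.

Initialize: running_total = 0
Initialize: values = [5, 6, 10, 10]
Entering loop: for idx, item in enumerate(values):

After execution: running_total = 56
56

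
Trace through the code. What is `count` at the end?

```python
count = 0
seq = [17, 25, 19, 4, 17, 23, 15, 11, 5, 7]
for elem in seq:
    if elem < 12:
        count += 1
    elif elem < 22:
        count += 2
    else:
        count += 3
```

Let's trace through this code step by step.

Initialize: count = 0
Initialize: seq = [17, 25, 19, 4, 17, 23, 15, 11, 5, 7]
Entering loop: for elem in seq:

After execution: count = 18
18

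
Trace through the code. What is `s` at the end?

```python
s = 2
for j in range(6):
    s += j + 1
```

Let's trace through this code step by step.

Initialize: s = 2
Entering loop: for j in range(6):

After execution: s = 23
23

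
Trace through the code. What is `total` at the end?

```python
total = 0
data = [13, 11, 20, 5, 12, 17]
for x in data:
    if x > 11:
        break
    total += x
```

Let's trace through this code step by step.

Initialize: total = 0
Initialize: data = [13, 11, 20, 5, 12, 17]
Entering loop: for x in data:

After execution: total = 0
0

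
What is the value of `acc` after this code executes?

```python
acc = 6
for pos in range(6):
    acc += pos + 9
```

Let's trace through this code step by step.

Initialize: acc = 6
Entering loop: for pos in range(6):

After execution: acc = 75
75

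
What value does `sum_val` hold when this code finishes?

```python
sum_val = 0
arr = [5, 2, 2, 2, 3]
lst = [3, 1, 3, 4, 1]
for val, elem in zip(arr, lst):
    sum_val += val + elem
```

Let's trace through this code step by step.

Initialize: sum_val = 0
Initialize: arr = [5, 2, 2, 2, 3]
Initialize: lst = [3, 1, 3, 4, 1]
Entering loop: for val, elem in zip(arr, lst):

After execution: sum_val = 26
26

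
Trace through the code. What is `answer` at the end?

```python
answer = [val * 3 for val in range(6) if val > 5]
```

Let's trace through this code step by step.

Initialize: answer = [val * 3 for val in range(6) if val > 5]

After execution: answer = []
[]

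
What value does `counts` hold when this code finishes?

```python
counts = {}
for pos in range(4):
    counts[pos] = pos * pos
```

Let's trace through this code step by step.

Initialize: counts = {}
Entering loop: for pos in range(4):

After execution: counts = {0: 0, 1: 1, 2: 4, 3: 9}
{0: 0, 1: 1, 2: 4, 3: 9}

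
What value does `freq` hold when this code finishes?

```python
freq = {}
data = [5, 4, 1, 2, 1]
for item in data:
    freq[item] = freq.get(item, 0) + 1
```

Let's trace through this code step by step.

Initialize: freq = {}
Initialize: data = [5, 4, 1, 2, 1]
Entering loop: for item in data:

After execution: freq = {5: 1, 4: 1, 1: 2, 2: 1}
{5: 1, 4: 1, 1: 2, 2: 1}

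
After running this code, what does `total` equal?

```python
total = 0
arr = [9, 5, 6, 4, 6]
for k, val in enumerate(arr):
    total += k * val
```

Let's trace through this code step by step.

Initialize: total = 0
Initialize: arr = [9, 5, 6, 4, 6]
Entering loop: for k, val in enumerate(arr):

After execution: total = 53
53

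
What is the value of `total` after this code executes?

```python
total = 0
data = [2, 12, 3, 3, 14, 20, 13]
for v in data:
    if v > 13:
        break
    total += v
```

Let's trace through this code step by step.

Initialize: total = 0
Initialize: data = [2, 12, 3, 3, 14, 20, 13]
Entering loop: for v in data:

After execution: total = 20
20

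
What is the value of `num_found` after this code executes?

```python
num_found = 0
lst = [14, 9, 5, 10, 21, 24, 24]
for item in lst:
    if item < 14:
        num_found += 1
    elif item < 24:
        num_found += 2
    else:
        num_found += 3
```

Let's trace through this code step by step.

Initialize: num_found = 0
Initialize: lst = [14, 9, 5, 10, 21, 24, 24]
Entering loop: for item in lst:

After execution: num_found = 13
13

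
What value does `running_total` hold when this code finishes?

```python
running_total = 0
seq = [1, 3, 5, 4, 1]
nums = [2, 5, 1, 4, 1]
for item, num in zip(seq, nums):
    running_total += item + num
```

Let's trace through this code step by step.

Initialize: running_total = 0
Initialize: seq = [1, 3, 5, 4, 1]
Initialize: nums = [2, 5, 1, 4, 1]
Entering loop: for item, num in zip(seq, nums):

After execution: running_total = 27
27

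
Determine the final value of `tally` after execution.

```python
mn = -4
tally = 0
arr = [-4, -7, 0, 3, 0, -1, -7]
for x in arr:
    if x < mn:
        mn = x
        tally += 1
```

Let's trace through this code step by step.

Initialize: mn = -4
Initialize: tally = 0
Initialize: arr = [-4, -7, 0, 3, 0, -1, -7]
Entering loop: for x in arr:

After execution: tally = 1
1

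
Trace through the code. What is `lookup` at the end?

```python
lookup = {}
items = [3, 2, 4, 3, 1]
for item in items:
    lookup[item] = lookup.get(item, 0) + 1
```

Let's trace through this code step by step.

Initialize: lookup = {}
Initialize: items = [3, 2, 4, 3, 1]
Entering loop: for item in items:

After execution: lookup = {3: 2, 2: 1, 4: 1, 1: 1}
{3: 2, 2: 1, 4: 1, 1: 1}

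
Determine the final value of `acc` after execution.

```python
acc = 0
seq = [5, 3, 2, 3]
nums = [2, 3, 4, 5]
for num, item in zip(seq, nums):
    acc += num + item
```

Let's trace through this code step by step.

Initialize: acc = 0
Initialize: seq = [5, 3, 2, 3]
Initialize: nums = [2, 3, 4, 5]
Entering loop: for num, item in zip(seq, nums):

After execution: acc = 27
27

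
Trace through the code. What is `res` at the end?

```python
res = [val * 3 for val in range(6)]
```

Let's trace through this code step by step.

Initialize: res = [val * 3 for val in range(6)]

After execution: res = [0, 3, 6, 9, 12, 15]
[0, 3, 6, 9, 12, 15]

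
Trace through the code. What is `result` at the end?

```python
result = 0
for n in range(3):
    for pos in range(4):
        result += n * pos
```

Let's trace through this code step by step.

Initialize: result = 0
Entering loop: for n in range(3):

After execution: result = 18
18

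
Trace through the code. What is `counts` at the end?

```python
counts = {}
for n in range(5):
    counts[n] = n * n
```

Let's trace through this code step by step.

Initialize: counts = {}
Entering loop: for n in range(5):

After execution: counts = {0: 0, 1: 1, 2: 4, 3: 9, 4: 16}
{0: 0, 1: 1, 2: 4, 3: 9, 4: 16}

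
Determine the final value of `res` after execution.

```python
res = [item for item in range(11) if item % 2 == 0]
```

Let's trace through this code step by step.

Initialize: res = [item for item in range(11) if item % 2 == 0]

After execution: res = [0, 2, 4, 6, 8, 10]
[0, 2, 4, 6, 8, 10]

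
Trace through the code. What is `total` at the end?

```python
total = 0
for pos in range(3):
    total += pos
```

Let's trace through this code step by step.

Initialize: total = 0
Entering loop: for pos in range(3):

After execution: total = 3
3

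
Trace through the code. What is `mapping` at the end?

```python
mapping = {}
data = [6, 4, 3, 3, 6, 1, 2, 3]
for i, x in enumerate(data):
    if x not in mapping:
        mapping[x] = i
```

Let's trace through this code step by step.

Initialize: mapping = {}
Initialize: data = [6, 4, 3, 3, 6, 1, 2, 3]
Entering loop: for i, x in enumerate(data):

After execution: mapping = {6: 0, 4: 1, 3: 2, 1: 5, 2: 6}
{6: 0, 4: 1, 3: 2, 1: 5, 2: 6}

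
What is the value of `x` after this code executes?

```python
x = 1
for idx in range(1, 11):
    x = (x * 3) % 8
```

Let's trace through this code step by step.

Initialize: x = 1
Entering loop: for idx in range(1, 11):

After execution: x = 1
1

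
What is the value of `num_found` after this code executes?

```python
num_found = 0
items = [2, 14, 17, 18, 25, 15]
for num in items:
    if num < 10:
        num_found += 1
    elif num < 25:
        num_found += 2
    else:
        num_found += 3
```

Let's trace through this code step by step.

Initialize: num_found = 0
Initialize: items = [2, 14, 17, 18, 25, 15]
Entering loop: for num in items:

After execution: num_found = 12
12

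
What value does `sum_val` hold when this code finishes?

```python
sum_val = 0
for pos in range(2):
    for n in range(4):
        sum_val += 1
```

Let's trace through this code step by step.

Initialize: sum_val = 0
Entering loop: for pos in range(2):

After execution: sum_val = 8
8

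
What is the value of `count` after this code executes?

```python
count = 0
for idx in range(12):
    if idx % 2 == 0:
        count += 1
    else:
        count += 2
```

Let's trace through this code step by step.

Initialize: count = 0
Entering loop: for idx in range(12):

After execution: count = 18
18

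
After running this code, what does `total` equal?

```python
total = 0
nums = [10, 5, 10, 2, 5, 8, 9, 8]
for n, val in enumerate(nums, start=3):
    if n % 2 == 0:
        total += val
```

Let's trace through this code step by step.

Initialize: total = 0
Initialize: nums = [10, 5, 10, 2, 5, 8, 9, 8]
Entering loop: for n, val in enumerate(nums, start=3):

After execution: total = 23
23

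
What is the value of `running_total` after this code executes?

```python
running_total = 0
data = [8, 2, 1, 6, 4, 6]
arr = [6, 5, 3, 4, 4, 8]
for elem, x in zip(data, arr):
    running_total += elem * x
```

Let's trace through this code step by step.

Initialize: running_total = 0
Initialize: data = [8, 2, 1, 6, 4, 6]
Initialize: arr = [6, 5, 3, 4, 4, 8]
Entering loop: for elem, x in zip(data, arr):

After execution: running_total = 149
149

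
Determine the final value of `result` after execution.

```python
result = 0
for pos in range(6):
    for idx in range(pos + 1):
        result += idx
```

Let's trace through this code step by step.

Initialize: result = 0
Entering loop: for pos in range(6):

After execution: result = 35
35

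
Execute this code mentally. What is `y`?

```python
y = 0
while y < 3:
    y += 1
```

Let's trace through this code step by step.

Initialize: y = 0
Entering loop: while y < 3:

After execution: y = 3
3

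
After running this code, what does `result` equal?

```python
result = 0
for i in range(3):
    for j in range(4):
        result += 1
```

Let's trace through this code step by step.

Initialize: result = 0
Entering loop: for i in range(3):

After execution: result = 12
12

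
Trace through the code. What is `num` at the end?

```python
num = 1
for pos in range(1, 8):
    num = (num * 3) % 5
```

Let's trace through this code step by step.

Initialize: num = 1
Entering loop: for pos in range(1, 8):

After execution: num = 2
2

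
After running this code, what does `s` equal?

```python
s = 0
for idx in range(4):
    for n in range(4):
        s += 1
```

Let's trace through this code step by step.

Initialize: s = 0
Entering loop: for idx in range(4):

After execution: s = 16
16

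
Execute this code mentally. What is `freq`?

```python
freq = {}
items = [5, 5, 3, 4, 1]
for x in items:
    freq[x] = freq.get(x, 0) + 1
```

Let's trace through this code step by step.

Initialize: freq = {}
Initialize: items = [5, 5, 3, 4, 1]
Entering loop: for x in items:

After execution: freq = {5: 2, 3: 1, 4: 1, 1: 1}
{5: 2, 3: 1, 4: 1, 1: 1}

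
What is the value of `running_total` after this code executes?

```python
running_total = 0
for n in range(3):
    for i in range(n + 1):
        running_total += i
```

Let's trace through this code step by step.

Initialize: running_total = 0
Entering loop: for n in range(3):

After execution: running_total = 4
4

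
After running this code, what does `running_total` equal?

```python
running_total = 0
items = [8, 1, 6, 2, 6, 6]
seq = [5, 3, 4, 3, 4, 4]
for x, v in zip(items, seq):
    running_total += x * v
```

Let's trace through this code step by step.

Initialize: running_total = 0
Initialize: items = [8, 1, 6, 2, 6, 6]
Initialize: seq = [5, 3, 4, 3, 4, 4]
Entering loop: for x, v in zip(items, seq):

After execution: running_total = 121
121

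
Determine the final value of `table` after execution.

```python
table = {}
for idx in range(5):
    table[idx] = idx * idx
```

Let's trace through this code step by step.

Initialize: table = {}
Entering loop: for idx in range(5):

After execution: table = {0: 0, 1: 1, 2: 4, 3: 9, 4: 16}
{0: 0, 1: 1, 2: 4, 3: 9, 4: 16}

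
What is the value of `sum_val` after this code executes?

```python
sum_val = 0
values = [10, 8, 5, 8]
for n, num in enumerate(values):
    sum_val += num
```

Let's trace through this code step by step.

Initialize: sum_val = 0
Initialize: values = [10, 8, 5, 8]
Entering loop: for n, num in enumerate(values):

After execution: sum_val = 31
31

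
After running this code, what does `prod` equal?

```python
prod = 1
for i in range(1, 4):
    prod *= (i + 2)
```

Let's trace through this code step by step.

Initialize: prod = 1
Entering loop: for i in range(1, 4):

After execution: prod = 60
60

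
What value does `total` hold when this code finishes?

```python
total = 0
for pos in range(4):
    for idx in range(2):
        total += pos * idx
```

Let's trace through this code step by step.

Initialize: total = 0
Entering loop: for pos in range(4):

After execution: total = 6
6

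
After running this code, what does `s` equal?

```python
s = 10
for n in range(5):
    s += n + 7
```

Let's trace through this code step by step.

Initialize: s = 10
Entering loop: for n in range(5):

After execution: s = 55
55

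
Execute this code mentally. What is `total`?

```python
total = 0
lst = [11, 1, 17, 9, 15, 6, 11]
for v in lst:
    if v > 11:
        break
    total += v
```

Let's trace through this code step by step.

Initialize: total = 0
Initialize: lst = [11, 1, 17, 9, 15, 6, 11]
Entering loop: for v in lst:

After execution: total = 12
12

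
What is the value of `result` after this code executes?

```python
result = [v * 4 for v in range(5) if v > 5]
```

Let's trace through this code step by step.

Initialize: result = [v * 4 for v in range(5) if v > 5]

After execution: result = []
[]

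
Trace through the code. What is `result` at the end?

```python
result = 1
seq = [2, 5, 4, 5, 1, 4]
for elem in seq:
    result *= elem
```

Let's trace through this code step by step.

Initialize: result = 1
Initialize: seq = [2, 5, 4, 5, 1, 4]
Entering loop: for elem in seq:

After execution: result = 800
800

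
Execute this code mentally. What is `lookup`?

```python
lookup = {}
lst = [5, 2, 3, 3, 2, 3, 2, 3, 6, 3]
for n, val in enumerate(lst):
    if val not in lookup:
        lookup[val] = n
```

Let's trace through this code step by step.

Initialize: lookup = {}
Initialize: lst = [5, 2, 3, 3, 2, 3, 2, 3, 6, 3]
Entering loop: for n, val in enumerate(lst):

After execution: lookup = {5: 0, 2: 1, 3: 2, 6: 8}
{5: 0, 2: 1, 3: 2, 6: 8}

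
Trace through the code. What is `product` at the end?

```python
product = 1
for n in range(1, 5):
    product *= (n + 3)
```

Let's trace through this code step by step.

Initialize: product = 1
Entering loop: for n in range(1, 5):

After execution: product = 840
840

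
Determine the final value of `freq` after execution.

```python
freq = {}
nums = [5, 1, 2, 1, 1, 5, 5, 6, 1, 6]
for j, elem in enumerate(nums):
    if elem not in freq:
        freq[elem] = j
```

Let's trace through this code step by step.

Initialize: freq = {}
Initialize: nums = [5, 1, 2, 1, 1, 5, 5, 6, 1, 6]
Entering loop: for j, elem in enumerate(nums):

After execution: freq = {5: 0, 1: 1, 2: 2, 6: 7}
{5: 0, 1: 1, 2: 2, 6: 7}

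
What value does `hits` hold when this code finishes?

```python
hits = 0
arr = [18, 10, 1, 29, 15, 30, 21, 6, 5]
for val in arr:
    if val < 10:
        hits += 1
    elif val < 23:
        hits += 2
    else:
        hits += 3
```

Let's trace through this code step by step.

Initialize: hits = 0
Initialize: arr = [18, 10, 1, 29, 15, 30, 21, 6, 5]
Entering loop: for val in arr:

After execution: hits = 17
17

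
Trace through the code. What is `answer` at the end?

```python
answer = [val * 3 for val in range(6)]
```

Let's trace through this code step by step.

Initialize: answer = [val * 3 for val in range(6)]

After execution: answer = [0, 3, 6, 9, 12, 15]
[0, 3, 6, 9, 12, 15]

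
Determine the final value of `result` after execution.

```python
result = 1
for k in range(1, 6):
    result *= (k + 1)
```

Let's trace through this code step by step.

Initialize: result = 1
Entering loop: for k in range(1, 6):

After execution: result = 720
720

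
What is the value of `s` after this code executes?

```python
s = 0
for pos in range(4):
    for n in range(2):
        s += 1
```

Let's trace through this code step by step.

Initialize: s = 0
Entering loop: for pos in range(4):

After execution: s = 8
8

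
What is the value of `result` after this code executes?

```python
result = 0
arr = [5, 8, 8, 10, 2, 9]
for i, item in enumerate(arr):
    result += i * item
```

Let's trace through this code step by step.

Initialize: result = 0
Initialize: arr = [5, 8, 8, 10, 2, 9]
Entering loop: for i, item in enumerate(arr):

After execution: result = 107
107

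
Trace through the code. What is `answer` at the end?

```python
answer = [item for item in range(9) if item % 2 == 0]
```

Let's trace through this code step by step.

Initialize: answer = [item for item in range(9) if item % 2 == 0]

After execution: answer = [0, 2, 4, 6, 8]
[0, 2, 4, 6, 8]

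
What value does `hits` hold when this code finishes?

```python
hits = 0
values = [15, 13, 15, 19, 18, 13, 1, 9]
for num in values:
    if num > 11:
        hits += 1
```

Let's trace through this code step by step.

Initialize: hits = 0
Initialize: values = [15, 13, 15, 19, 18, 13, 1, 9]
Entering loop: for num in values:

After execution: hits = 6
6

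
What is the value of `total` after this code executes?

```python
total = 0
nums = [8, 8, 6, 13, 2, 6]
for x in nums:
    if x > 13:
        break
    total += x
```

Let's trace through this code step by step.

Initialize: total = 0
Initialize: nums = [8, 8, 6, 13, 2, 6]
Entering loop: for x in nums:

After execution: total = 43
43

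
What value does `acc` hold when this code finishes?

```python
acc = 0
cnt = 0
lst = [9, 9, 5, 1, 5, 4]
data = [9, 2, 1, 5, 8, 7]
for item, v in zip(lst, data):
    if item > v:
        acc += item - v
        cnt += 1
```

Let's trace through this code step by step.

Initialize: acc = 0
Initialize: cnt = 0
Initialize: lst = [9, 9, 5, 1, 5, 4]
Initialize: data = [9, 2, 1, 5, 8, 7]
Entering loop: for item, v in zip(lst, data):

After execution: acc = 11
11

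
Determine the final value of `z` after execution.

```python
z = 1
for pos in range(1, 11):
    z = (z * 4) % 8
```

Let's trace through this code step by step.

Initialize: z = 1
Entering loop: for pos in range(1, 11):

After execution: z = 0
0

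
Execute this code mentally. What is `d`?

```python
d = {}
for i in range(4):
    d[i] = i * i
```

Let's trace through this code step by step.

Initialize: d = {}
Entering loop: for i in range(4):

After execution: d = {0: 0, 1: 1, 2: 4, 3: 9}
{0: 0, 1: 1, 2: 4, 3: 9}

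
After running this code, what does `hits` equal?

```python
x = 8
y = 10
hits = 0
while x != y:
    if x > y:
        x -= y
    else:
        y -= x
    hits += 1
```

Let's trace through this code step by step.

Initialize: x = 8
Initialize: y = 10
Initialize: hits = 0
Entering loop: while x != y:

After execution: hits = 4
4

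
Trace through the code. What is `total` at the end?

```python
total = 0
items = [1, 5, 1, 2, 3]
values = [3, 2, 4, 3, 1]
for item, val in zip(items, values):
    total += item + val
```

Let's trace through this code step by step.

Initialize: total = 0
Initialize: items = [1, 5, 1, 2, 3]
Initialize: values = [3, 2, 4, 3, 1]
Entering loop: for item, val in zip(items, values):

After execution: total = 25
25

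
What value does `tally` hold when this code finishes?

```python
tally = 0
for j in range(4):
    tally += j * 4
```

Let's trace through this code step by step.

Initialize: tally = 0
Entering loop: for j in range(4):

After execution: tally = 24
24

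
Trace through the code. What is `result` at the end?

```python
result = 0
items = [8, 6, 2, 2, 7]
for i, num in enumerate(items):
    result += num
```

Let's trace through this code step by step.

Initialize: result = 0
Initialize: items = [8, 6, 2, 2, 7]
Entering loop: for i, num in enumerate(items):

After execution: result = 25
25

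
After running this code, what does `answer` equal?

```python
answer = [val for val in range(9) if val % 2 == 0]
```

Let's trace through this code step by step.

Initialize: answer = [val for val in range(9) if val % 2 == 0]

After execution: answer = [0, 2, 4, 6, 8]
[0, 2, 4, 6, 8]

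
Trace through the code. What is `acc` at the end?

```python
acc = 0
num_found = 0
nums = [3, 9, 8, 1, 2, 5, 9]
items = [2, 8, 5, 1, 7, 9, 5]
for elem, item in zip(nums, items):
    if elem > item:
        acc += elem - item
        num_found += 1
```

Let's trace through this code step by step.

Initialize: acc = 0
Initialize: num_found = 0
Initialize: nums = [3, 9, 8, 1, 2, 5, 9]
Initialize: items = [2, 8, 5, 1, 7, 9, 5]
Entering loop: for elem, item in zip(nums, items):

After execution: acc = 9
9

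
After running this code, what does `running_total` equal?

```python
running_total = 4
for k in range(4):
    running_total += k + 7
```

Let's trace through this code step by step.

Initialize: running_total = 4
Entering loop: for k in range(4):

After execution: running_total = 38
38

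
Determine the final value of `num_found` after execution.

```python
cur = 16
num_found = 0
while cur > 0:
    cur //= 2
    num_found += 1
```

Let's trace through this code step by step.

Initialize: cur = 16
Initialize: num_found = 0
Entering loop: while cur > 0:

After execution: num_found = 5
5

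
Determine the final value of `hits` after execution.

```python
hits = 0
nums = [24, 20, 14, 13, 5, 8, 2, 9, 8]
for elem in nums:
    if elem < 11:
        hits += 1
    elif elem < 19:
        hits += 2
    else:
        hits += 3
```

Let's trace through this code step by step.

Initialize: hits = 0
Initialize: nums = [24, 20, 14, 13, 5, 8, 2, 9, 8]
Entering loop: for elem in nums:

After execution: hits = 15
15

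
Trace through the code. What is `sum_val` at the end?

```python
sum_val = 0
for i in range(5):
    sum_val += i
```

Let's trace through this code step by step.

Initialize: sum_val = 0
Entering loop: for i in range(5):

After execution: sum_val = 10
10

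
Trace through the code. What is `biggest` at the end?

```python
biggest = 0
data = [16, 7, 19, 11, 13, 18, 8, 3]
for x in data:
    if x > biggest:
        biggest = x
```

Let's trace through this code step by step.

Initialize: biggest = 0
Initialize: data = [16, 7, 19, 11, 13, 18, 8, 3]
Entering loop: for x in data:

After execution: biggest = 19
19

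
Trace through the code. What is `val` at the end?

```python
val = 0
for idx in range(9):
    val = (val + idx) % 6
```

Let's trace through this code step by step.

Initialize: val = 0
Entering loop: for idx in range(9):

After execution: val = 0
0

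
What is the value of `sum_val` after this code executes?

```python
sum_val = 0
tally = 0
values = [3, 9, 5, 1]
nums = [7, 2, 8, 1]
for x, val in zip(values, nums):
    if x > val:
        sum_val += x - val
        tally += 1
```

Let's trace through this code step by step.

Initialize: sum_val = 0
Initialize: tally = 0
Initialize: values = [3, 9, 5, 1]
Initialize: nums = [7, 2, 8, 1]
Entering loop: for x, val in zip(values, nums):

After execution: sum_val = 7
7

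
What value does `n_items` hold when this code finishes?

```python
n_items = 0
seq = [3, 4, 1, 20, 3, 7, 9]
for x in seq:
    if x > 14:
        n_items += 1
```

Let's trace through this code step by step.

Initialize: n_items = 0
Initialize: seq = [3, 4, 1, 20, 3, 7, 9]
Entering loop: for x in seq:

After execution: n_items = 1
1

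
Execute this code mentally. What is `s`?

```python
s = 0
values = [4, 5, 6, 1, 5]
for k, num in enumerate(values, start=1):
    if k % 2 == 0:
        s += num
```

Let's trace through this code step by step.

Initialize: s = 0
Initialize: values = [4, 5, 6, 1, 5]
Entering loop: for k, num in enumerate(values, start=1):

After execution: s = 6
6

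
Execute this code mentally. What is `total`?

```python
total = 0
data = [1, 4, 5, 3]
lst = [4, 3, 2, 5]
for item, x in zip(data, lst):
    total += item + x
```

Let's trace through this code step by step.

Initialize: total = 0
Initialize: data = [1, 4, 5, 3]
Initialize: lst = [4, 3, 2, 5]
Entering loop: for item, x in zip(data, lst):

After execution: total = 27
27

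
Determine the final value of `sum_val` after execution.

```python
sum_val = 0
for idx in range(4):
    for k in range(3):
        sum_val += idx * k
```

Let's trace through this code step by step.

Initialize: sum_val = 0
Entering loop: for idx in range(4):

After execution: sum_val = 18
18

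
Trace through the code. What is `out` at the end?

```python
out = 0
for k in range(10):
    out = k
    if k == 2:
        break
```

Let's trace through this code step by step.

Initialize: out = 0
Entering loop: for k in range(10):

After execution: out = 2
2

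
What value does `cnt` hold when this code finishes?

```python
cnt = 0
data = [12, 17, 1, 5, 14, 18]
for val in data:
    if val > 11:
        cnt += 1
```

Let's trace through this code step by step.

Initialize: cnt = 0
Initialize: data = [12, 17, 1, 5, 14, 18]
Entering loop: for val in data:

After execution: cnt = 4
4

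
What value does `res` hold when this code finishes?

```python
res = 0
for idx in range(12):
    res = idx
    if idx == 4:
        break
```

Let's trace through this code step by step.

Initialize: res = 0
Entering loop: for idx in range(12):

After execution: res = 4
4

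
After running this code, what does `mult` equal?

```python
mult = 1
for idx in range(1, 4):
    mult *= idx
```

Let's trace through this code step by step.

Initialize: mult = 1
Entering loop: for idx in range(1, 4):

After execution: mult = 6
6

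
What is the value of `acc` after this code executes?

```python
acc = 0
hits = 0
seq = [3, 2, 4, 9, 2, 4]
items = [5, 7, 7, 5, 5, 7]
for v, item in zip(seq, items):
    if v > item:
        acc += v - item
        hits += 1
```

Let's trace through this code step by step.

Initialize: acc = 0
Initialize: hits = 0
Initialize: seq = [3, 2, 4, 9, 2, 4]
Initialize: items = [5, 7, 7, 5, 5, 7]
Entering loop: for v, item in zip(seq, items):

After execution: acc = 4
4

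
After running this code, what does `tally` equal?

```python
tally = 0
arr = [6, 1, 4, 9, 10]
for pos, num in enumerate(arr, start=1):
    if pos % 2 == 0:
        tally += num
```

Let's trace through this code step by step.

Initialize: tally = 0
Initialize: arr = [6, 1, 4, 9, 10]
Entering loop: for pos, num in enumerate(arr, start=1):

After execution: tally = 10
10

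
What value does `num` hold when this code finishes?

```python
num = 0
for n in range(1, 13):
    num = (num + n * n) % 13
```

Let's trace through this code step by step.

Initialize: num = 0
Entering loop: for n in range(1, 13):

After execution: num = 0
0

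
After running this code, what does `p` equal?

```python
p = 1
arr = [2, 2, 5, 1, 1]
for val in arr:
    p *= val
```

Let's trace through this code step by step.

Initialize: p = 1
Initialize: arr = [2, 2, 5, 1, 1]
Entering loop: for val in arr:

After execution: p = 20
20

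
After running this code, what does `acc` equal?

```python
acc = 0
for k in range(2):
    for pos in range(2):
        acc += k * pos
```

Let's trace through this code step by step.

Initialize: acc = 0
Entering loop: for k in range(2):

After execution: acc = 1
1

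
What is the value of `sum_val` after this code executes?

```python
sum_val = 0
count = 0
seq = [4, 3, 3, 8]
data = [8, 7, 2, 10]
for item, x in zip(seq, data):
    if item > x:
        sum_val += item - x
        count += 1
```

Let's trace through this code step by step.

Initialize: sum_val = 0
Initialize: count = 0
Initialize: seq = [4, 3, 3, 8]
Initialize: data = [8, 7, 2, 10]
Entering loop: for item, x in zip(seq, data):

After execution: sum_val = 1
1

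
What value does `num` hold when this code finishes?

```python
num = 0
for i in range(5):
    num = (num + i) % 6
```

Let's trace through this code step by step.

Initialize: num = 0
Entering loop: for i in range(5):

After execution: num = 4
4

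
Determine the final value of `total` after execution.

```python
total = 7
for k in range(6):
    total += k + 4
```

Let's trace through this code step by step.

Initialize: total = 7
Entering loop: for k in range(6):

After execution: total = 46
46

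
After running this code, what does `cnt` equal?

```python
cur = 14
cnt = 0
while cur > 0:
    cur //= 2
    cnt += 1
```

Let's trace through this code step by step.

Initialize: cur = 14
Initialize: cnt = 0
Entering loop: while cur > 0:

After execution: cnt = 4
4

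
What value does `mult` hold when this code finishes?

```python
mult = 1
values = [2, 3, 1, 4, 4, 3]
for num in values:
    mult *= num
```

Let's trace through this code step by step.

Initialize: mult = 1
Initialize: values = [2, 3, 1, 4, 4, 3]
Entering loop: for num in values:

After execution: mult = 288
288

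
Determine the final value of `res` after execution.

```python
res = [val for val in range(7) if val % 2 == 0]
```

Let's trace through this code step by step.

Initialize: res = [val for val in range(7) if val % 2 == 0]

After execution: res = [0, 2, 4, 6]
[0, 2, 4, 6]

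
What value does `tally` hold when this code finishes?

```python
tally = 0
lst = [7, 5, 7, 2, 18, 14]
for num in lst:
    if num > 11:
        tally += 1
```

Let's trace through this code step by step.

Initialize: tally = 0
Initialize: lst = [7, 5, 7, 2, 18, 14]
Entering loop: for num in lst:

After execution: tally = 2
2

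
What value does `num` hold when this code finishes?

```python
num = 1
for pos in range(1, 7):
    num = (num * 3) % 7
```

Let's trace through this code step by step.

Initialize: num = 1
Entering loop: for pos in range(1, 7):

After execution: num = 1
1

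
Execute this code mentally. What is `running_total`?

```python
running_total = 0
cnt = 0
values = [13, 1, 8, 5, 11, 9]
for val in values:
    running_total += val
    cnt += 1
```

Let's trace through this code step by step.

Initialize: running_total = 0
Initialize: cnt = 0
Initialize: values = [13, 1, 8, 5, 11, 9]
Entering loop: for val in values:

After execution: running_total = 47
47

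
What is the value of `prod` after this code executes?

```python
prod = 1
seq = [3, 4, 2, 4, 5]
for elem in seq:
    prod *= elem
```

Let's trace through this code step by step.

Initialize: prod = 1
Initialize: seq = [3, 4, 2, 4, 5]
Entering loop: for elem in seq:

After execution: prod = 480
480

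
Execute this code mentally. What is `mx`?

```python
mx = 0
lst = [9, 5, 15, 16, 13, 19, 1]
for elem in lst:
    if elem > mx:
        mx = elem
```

Let's trace through this code step by step.

Initialize: mx = 0
Initialize: lst = [9, 5, 15, 16, 13, 19, 1]
Entering loop: for elem in lst:

After execution: mx = 19
19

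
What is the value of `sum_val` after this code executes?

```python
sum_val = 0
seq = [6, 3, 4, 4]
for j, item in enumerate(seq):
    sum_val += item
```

Let's trace through this code step by step.

Initialize: sum_val = 0
Initialize: seq = [6, 3, 4, 4]
Entering loop: for j, item in enumerate(seq):

After execution: sum_val = 17
17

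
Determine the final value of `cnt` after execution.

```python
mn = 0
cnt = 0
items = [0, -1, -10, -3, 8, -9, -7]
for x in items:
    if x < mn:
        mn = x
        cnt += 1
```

Let's trace through this code step by step.

Initialize: mn = 0
Initialize: cnt = 0
Initialize: items = [0, -1, -10, -3, 8, -9, -7]
Entering loop: for x in items:

After execution: cnt = 2
2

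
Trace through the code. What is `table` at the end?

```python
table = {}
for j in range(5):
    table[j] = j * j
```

Let's trace through this code step by step.

Initialize: table = {}
Entering loop: for j in range(5):

After execution: table = {0: 0, 1: 1, 2: 4, 3: 9, 4: 16}
{0: 0, 1: 1, 2: 4, 3: 9, 4: 16}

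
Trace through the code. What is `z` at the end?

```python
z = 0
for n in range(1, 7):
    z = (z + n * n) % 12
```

Let's trace through this code step by step.

Initialize: z = 0
Entering loop: for n in range(1, 7):

After execution: z = 7
7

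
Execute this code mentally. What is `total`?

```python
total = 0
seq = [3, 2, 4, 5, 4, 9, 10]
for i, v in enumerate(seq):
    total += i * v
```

Let's trace through this code step by step.

Initialize: total = 0
Initialize: seq = [3, 2, 4, 5, 4, 9, 10]
Entering loop: for i, v in enumerate(seq):

After execution: total = 146
146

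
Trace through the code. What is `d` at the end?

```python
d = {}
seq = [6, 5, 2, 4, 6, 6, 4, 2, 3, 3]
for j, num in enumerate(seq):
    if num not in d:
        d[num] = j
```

Let's trace through this code step by step.

Initialize: d = {}
Initialize: seq = [6, 5, 2, 4, 6, 6, 4, 2, 3, 3]
Entering loop: for j, num in enumerate(seq):

After execution: d = {6: 0, 5: 1, 2: 2, 4: 3, 3: 8}
{6: 0, 5: 1, 2: 2, 4: 3, 3: 8}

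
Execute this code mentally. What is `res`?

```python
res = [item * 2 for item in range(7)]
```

Let's trace through this code step by step.

Initialize: res = [item * 2 for item in range(7)]

After execution: res = [0, 2, 4, 6, 8, 10, 12]
[0, 2, 4, 6, 8, 10, 12]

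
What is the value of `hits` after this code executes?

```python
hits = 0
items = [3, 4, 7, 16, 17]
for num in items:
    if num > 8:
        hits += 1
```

Let's trace through this code step by step.

Initialize: hits = 0
Initialize: items = [3, 4, 7, 16, 17]
Entering loop: for num in items:

After execution: hits = 2
2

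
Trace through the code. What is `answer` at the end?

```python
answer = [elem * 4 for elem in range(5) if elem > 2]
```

Let's trace through this code step by step.

Initialize: answer = [elem * 4 for elem in range(5) if elem > 2]

After execution: answer = [12, 16]
[12, 16]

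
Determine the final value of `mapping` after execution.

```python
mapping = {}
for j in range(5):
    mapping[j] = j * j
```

Let's trace through this code step by step.

Initialize: mapping = {}
Entering loop: for j in range(5):

After execution: mapping = {0: 0, 1: 1, 2: 4, 3: 9, 4: 16}
{0: 0, 1: 1, 2: 4, 3: 9, 4: 16}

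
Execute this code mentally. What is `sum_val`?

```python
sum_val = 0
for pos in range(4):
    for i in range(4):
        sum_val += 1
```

Let's trace through this code step by step.

Initialize: sum_val = 0
Entering loop: for pos in range(4):

After execution: sum_val = 16
16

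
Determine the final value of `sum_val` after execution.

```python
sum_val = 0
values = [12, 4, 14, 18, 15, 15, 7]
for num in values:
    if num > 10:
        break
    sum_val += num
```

Let's trace through this code step by step.

Initialize: sum_val = 0
Initialize: values = [12, 4, 14, 18, 15, 15, 7]
Entering loop: for num in values:

After execution: sum_val = 0
0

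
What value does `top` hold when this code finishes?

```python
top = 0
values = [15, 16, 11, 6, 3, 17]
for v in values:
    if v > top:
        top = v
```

Let's trace through this code step by step.

Initialize: top = 0
Initialize: values = [15, 16, 11, 6, 3, 17]
Entering loop: for v in values:

After execution: top = 17
17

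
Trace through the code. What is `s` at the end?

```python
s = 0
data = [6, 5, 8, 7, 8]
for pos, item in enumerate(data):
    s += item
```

Let's trace through this code step by step.

Initialize: s = 0
Initialize: data = [6, 5, 8, 7, 8]
Entering loop: for pos, item in enumerate(data):

After execution: s = 34
34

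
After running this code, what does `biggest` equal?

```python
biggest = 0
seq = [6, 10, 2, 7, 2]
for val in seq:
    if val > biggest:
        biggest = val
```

Let's trace through this code step by step.

Initialize: biggest = 0
Initialize: seq = [6, 10, 2, 7, 2]
Entering loop: for val in seq:

After execution: biggest = 10
10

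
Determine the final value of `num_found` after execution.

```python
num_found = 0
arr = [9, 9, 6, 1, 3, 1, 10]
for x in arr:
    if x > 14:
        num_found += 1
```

Let's trace through this code step by step.

Initialize: num_found = 0
Initialize: arr = [9, 9, 6, 1, 3, 1, 10]
Entering loop: for x in arr:

After execution: num_found = 0
0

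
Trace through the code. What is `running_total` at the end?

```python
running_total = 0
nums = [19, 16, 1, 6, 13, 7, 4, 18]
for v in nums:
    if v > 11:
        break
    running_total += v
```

Let's trace through this code step by step.

Initialize: running_total = 0
Initialize: nums = [19, 16, 1, 6, 13, 7, 4, 18]
Entering loop: for v in nums:

After execution: running_total = 0
0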